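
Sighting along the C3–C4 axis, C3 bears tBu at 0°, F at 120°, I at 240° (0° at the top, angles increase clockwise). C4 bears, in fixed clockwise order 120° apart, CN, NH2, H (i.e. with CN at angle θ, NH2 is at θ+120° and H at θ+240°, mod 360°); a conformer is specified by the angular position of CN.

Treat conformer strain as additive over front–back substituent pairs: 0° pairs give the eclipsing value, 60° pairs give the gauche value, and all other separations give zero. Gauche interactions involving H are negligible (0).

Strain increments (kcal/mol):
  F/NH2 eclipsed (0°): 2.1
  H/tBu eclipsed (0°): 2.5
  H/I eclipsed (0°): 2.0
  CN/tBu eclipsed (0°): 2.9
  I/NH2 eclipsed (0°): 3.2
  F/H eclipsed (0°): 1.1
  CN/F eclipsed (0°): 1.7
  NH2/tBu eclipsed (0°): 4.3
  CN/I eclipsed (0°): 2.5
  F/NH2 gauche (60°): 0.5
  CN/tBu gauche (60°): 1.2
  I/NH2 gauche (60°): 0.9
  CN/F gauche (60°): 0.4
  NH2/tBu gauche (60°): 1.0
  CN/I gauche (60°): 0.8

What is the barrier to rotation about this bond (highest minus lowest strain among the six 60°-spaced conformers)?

4.9 kcal/mol

CN at 0° (eclipsed): tBu(0°)/CN(0°) eclipsed 2.9; F(120°)/NH2(120°) eclipsed 2.1; I(240°)/H(240°) eclipsed 2.0 → 7.0 kcal/mol.
CN at 60° (staggered): tBu(0°)/CN(60°) gauche 1.2; F(120°)/CN(60°) gauche 0.4; F(120°)/NH2(180°) gauche 0.5; I(240°)/NH2(180°) gauche 0.9 → 3.0 kcal/mol.
CN at 120° (eclipsed): tBu(0°)/H(0°) eclipsed 2.5; F(120°)/CN(120°) eclipsed 1.7; I(240°)/NH2(240°) eclipsed 3.2 → 7.4 kcal/mol.
CN at 180° (staggered): tBu(0°)/NH2(300°) gauche 1.0; F(120°)/CN(180°) gauche 0.4; I(240°)/CN(180°) gauche 0.8; I(240°)/NH2(300°) gauche 0.9 → 3.1 kcal/mol.
CN at 240° (eclipsed): tBu(0°)/NH2(0°) eclipsed 4.3; F(120°)/H(120°) eclipsed 1.1; I(240°)/CN(240°) eclipsed 2.5 → 7.9 kcal/mol.
CN at 300° (staggered): tBu(0°)/CN(300°) gauche 1.2; tBu(0°)/NH2(60°) gauche 1.0; F(120°)/NH2(60°) gauche 0.5; I(240°)/CN(300°) gauche 0.8 → 3.5 kcal/mol.
Max at 240° (7.9 kcal/mol), min at 60° (3.0 kcal/mol); barrier = 4.9 kcal/mol.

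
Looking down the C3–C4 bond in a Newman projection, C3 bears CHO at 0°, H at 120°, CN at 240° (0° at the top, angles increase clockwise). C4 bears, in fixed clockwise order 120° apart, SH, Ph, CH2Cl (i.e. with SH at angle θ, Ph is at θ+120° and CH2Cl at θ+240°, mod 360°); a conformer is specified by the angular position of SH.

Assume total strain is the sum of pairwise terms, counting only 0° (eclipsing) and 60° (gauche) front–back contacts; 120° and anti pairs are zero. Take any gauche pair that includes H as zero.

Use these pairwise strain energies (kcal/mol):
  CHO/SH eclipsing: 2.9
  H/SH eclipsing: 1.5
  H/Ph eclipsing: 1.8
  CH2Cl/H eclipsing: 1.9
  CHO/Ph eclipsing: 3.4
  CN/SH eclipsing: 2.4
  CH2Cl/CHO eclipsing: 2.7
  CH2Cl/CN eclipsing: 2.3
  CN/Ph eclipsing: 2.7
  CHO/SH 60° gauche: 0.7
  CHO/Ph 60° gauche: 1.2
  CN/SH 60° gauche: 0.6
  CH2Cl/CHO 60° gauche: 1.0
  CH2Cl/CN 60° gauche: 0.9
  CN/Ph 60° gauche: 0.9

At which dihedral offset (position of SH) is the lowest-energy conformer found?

SH at 0° (eclipsed): CHO(0°)/SH(0°) eclipsed 2.9; H(120°)/Ph(120°) eclipsed 1.8; CN(240°)/CH2Cl(240°) eclipsed 2.3 → 7.0 kcal/mol.
SH at 60° (staggered): CHO(0°)/SH(60°) gauche 0.7; CHO(0°)/CH2Cl(300°) gauche 1.0; CN(240°)/Ph(180°) gauche 0.9; CN(240°)/CH2Cl(300°) gauche 0.9 → 3.5 kcal/mol.
SH at 120° (eclipsed): CHO(0°)/CH2Cl(0°) eclipsed 2.7; H(120°)/SH(120°) eclipsed 1.5; CN(240°)/Ph(240°) eclipsed 2.7 → 6.9 kcal/mol.
SH at 180° (staggered): CHO(0°)/Ph(300°) gauche 1.2; CHO(0°)/CH2Cl(60°) gauche 1.0; CN(240°)/SH(180°) gauche 0.6; CN(240°)/Ph(300°) gauche 0.9 → 3.7 kcal/mol.
SH at 240° (eclipsed): CHO(0°)/Ph(0°) eclipsed 3.4; H(120°)/CH2Cl(120°) eclipsed 1.9; CN(240°)/SH(240°) eclipsed 2.4 → 7.7 kcal/mol.
SH at 300° (staggered): CHO(0°)/SH(300°) gauche 0.7; CHO(0°)/Ph(60°) gauche 1.2; CN(240°)/SH(300°) gauche 0.6; CN(240°)/CH2Cl(180°) gauche 0.9 → 3.4 kcal/mol.
The minimum (3.4 kcal/mol) occurs with SH at 300°.

300°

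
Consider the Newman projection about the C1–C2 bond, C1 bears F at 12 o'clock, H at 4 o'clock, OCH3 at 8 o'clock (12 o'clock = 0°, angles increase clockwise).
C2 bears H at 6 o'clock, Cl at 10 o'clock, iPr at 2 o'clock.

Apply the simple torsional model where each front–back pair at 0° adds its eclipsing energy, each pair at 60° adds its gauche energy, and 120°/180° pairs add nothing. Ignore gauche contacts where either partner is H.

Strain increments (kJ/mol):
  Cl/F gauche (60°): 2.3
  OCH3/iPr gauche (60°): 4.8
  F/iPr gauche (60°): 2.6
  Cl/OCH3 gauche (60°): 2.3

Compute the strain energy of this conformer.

7.2 kJ/mol

This conformer (staggered): F(0°)/Cl(300°) gauche 2.3; F(0°)/iPr(60°) gauche 2.6; OCH3(240°)/Cl(300°) gauche 2.3 → 7.2 kJ/mol.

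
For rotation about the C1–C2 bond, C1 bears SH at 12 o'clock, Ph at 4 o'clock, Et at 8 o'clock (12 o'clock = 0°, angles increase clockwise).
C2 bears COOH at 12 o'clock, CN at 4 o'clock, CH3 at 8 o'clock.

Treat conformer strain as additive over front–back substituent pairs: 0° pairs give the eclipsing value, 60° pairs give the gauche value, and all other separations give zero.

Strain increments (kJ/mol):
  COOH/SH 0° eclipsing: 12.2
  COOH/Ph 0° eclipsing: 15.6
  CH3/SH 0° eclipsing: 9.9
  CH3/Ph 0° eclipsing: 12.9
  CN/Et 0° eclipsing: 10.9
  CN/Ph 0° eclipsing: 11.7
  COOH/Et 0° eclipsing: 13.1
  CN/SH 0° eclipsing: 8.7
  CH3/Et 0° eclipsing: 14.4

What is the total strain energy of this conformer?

38.3 kJ/mol

This conformer is eclipsed. SH at 0° is eclipsed with COOH at 0° (12.2); Ph at 120° is eclipsed with CN at 120° (11.7); Et at 240° is eclipsed with CH3 at 240° (14.4). Total 38.3 kJ/mol.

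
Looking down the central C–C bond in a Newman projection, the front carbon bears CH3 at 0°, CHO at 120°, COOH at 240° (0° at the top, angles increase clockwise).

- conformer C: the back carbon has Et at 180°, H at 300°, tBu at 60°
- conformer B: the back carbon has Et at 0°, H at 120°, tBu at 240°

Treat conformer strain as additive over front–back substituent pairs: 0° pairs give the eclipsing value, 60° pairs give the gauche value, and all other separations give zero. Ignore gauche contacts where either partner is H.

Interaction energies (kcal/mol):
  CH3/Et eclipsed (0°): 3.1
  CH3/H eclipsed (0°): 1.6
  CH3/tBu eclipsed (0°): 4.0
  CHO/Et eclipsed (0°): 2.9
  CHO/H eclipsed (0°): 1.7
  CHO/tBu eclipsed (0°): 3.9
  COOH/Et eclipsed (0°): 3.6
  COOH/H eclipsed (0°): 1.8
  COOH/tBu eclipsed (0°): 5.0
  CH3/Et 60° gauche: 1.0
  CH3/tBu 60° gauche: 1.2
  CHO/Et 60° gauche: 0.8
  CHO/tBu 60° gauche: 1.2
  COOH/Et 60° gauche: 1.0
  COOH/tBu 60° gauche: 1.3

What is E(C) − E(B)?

-5.6 kcal/mol

C is staggered. CH3 at 0° is gauche with tBu at 60° (1.2); CHO at 120° is gauche with Et at 180° (0.8); CHO at 120° is gauche with tBu at 60° (1.2); COOH at 240° is gauche with Et at 180° (1.0). Total 4.2 kcal/mol.
B is eclipsed. CH3 at 0° is eclipsed with Et at 0° (3.1); CHO at 120° is eclipsed with H at 120° (1.7); COOH at 240° is eclipsed with tBu at 240° (5.0). Total 9.8 kcal/mol.
E(C) − E(B) = 4.2 − 9.8 = -5.6 kcal/mol.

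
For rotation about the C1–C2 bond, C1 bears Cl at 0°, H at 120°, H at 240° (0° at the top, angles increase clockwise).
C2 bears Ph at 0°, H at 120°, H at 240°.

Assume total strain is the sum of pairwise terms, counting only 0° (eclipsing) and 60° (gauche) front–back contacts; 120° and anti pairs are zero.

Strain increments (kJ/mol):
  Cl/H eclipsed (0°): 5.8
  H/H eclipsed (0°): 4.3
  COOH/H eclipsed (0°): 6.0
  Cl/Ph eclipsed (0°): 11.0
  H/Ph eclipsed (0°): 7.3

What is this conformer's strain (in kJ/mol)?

19.6 kJ/mol

This conformer (eclipsed): Cl–Ph eclipsed, H–H eclipsed, H–H eclipsed; 11.0 + 4.3 + 4.3 = 19.6 kJ/mol.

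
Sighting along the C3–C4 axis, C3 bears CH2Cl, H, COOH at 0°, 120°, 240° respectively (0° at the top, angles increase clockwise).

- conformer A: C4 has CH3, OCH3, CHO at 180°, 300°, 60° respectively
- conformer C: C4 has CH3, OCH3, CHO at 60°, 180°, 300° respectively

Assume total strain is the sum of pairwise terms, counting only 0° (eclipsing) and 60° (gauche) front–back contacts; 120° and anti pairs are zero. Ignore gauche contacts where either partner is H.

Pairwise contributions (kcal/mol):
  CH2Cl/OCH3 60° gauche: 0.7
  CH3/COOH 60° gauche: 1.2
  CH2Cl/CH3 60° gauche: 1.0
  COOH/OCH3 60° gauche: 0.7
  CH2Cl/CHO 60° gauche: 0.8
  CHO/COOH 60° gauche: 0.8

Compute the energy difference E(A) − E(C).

+0.1 kcal/mol

A (staggered): CH2Cl–OCH3 gauche, CH2Cl–CHO gauche, COOH–CH3 gauche, COOH–OCH3 gauche; 0.7 + 0.8 + 1.2 + 0.7 = 3.4 kcal/mol.
C (staggered): CH2Cl–CH3 gauche, CH2Cl–CHO gauche, COOH–OCH3 gauche, COOH–CHO gauche; 1.0 + 0.8 + 0.7 + 0.8 = 3.3 kcal/mol.
E(A) − E(C) = 3.4 − 3.3 = +0.1 kcal/mol.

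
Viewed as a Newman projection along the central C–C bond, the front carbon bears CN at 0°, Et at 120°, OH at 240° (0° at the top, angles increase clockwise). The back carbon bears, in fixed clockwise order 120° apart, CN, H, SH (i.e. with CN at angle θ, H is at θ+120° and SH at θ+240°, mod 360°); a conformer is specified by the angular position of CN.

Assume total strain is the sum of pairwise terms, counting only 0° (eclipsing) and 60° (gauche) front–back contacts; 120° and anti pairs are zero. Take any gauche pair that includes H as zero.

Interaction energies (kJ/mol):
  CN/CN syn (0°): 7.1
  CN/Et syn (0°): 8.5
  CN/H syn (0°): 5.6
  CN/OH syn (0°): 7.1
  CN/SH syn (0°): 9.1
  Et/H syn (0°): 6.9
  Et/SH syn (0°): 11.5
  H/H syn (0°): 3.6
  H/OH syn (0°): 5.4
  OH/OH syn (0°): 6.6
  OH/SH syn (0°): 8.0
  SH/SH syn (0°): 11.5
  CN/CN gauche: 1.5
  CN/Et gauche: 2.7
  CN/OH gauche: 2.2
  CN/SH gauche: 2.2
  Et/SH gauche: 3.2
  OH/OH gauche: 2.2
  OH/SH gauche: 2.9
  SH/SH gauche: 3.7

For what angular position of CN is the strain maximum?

CN at 0° (eclipsed): CN(0°)/CN(0°) eclipsed 7.1; Et(120°)/H(120°) eclipsed 6.9; OH(240°)/SH(240°) eclipsed 8.0 → 22.0 kJ/mol.
CN at 60° (staggered): CN(0°)/CN(60°) gauche 1.5; CN(0°)/SH(300°) gauche 2.2; Et(120°)/CN(60°) gauche 2.7; OH(240°)/SH(300°) gauche 2.9 → 9.3 kJ/mol.
CN at 120° (eclipsed): CN(0°)/SH(0°) eclipsed 9.1; Et(120°)/CN(120°) eclipsed 8.5; OH(240°)/H(240°) eclipsed 5.4 → 23.0 kJ/mol.
CN at 180° (staggered): CN(0°)/SH(60°) gauche 2.2; Et(120°)/CN(180°) gauche 2.7; Et(120°)/SH(60°) gauche 3.2; OH(240°)/CN(180°) gauche 2.2 → 10.3 kJ/mol.
CN at 240° (eclipsed): CN(0°)/H(0°) eclipsed 5.6; Et(120°)/SH(120°) eclipsed 11.5; OH(240°)/CN(240°) eclipsed 7.1 → 24.2 kJ/mol.
CN at 300° (staggered): CN(0°)/CN(300°) gauche 1.5; Et(120°)/SH(180°) gauche 3.2; OH(240°)/CN(300°) gauche 2.2; OH(240°)/SH(180°) gauche 2.9 → 9.8 kJ/mol.
The maximum (24.2 kJ/mol) occurs with CN at 240°.

240°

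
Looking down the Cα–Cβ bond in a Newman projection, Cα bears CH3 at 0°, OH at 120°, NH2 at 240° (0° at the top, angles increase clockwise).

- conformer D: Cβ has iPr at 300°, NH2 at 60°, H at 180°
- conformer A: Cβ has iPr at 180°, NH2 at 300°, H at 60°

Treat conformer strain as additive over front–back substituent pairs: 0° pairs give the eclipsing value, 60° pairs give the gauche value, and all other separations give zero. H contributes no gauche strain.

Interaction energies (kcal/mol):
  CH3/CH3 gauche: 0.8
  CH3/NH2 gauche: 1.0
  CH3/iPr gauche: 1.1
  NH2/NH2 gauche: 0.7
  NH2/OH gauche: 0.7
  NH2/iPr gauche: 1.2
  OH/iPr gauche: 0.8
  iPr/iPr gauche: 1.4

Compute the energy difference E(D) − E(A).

D (staggered): CH3–iPr gauche, CH3–NH2 gauche, OH–NH2 gauche, NH2–iPr gauche; 1.1 + 1.0 + 0.7 + 1.2 = 4.0 kcal/mol.
A (staggered): CH3–NH2 gauche, OH–iPr gauche, NH2–iPr gauche, NH2–NH2 gauche; 1.0 + 0.8 + 1.2 + 0.7 = 3.7 kcal/mol.
E(D) − E(A) = 4.0 − 3.7 = +0.3 kcal/mol.

+0.3 kcal/mol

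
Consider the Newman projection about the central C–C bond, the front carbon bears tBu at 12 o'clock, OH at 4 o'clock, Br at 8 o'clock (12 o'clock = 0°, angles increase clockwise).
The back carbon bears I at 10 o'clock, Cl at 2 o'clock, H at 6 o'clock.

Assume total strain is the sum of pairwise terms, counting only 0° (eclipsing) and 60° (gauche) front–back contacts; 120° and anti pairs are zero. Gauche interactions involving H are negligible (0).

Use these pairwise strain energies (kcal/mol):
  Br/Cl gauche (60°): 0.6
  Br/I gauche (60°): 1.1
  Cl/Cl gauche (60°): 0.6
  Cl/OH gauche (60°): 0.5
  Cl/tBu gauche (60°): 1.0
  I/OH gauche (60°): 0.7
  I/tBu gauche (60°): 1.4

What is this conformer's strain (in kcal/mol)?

4.0 kcal/mol

This conformer is staggered. tBu at 0° is gauche with I at 300° (1.4); tBu at 0° is gauche with Cl at 60° (1.0); OH at 120° is gauche with Cl at 60° (0.5); Br at 240° is gauche with I at 300° (1.1). Total 4.0 kcal/mol.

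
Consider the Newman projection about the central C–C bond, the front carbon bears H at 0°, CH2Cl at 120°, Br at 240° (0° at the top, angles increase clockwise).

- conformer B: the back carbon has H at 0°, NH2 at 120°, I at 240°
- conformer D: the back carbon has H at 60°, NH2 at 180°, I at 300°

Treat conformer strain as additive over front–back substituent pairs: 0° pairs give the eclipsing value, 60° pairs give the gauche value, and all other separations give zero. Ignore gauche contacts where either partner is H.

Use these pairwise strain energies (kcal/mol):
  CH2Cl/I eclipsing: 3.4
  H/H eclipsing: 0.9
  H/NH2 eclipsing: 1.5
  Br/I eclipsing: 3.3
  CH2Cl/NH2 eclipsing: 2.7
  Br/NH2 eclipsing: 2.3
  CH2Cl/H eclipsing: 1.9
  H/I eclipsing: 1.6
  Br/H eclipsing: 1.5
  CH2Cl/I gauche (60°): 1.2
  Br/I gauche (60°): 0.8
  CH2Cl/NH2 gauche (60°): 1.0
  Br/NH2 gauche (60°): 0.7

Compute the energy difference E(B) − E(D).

+4.4 kcal/mol

B is eclipsed. H at 0° is eclipsed with H at 0° (0.9); CH2Cl at 120° is eclipsed with NH2 at 120° (2.7); Br at 240° is eclipsed with I at 240° (3.3). Total 6.9 kcal/mol.
D is staggered. CH2Cl at 120° is gauche with NH2 at 180° (1.0); Br at 240° is gauche with NH2 at 180° (0.7); Br at 240° is gauche with I at 300° (0.8). Total 2.5 kcal/mol.
E(B) − E(D) = 6.9 − 2.5 = +4.4 kcal/mol.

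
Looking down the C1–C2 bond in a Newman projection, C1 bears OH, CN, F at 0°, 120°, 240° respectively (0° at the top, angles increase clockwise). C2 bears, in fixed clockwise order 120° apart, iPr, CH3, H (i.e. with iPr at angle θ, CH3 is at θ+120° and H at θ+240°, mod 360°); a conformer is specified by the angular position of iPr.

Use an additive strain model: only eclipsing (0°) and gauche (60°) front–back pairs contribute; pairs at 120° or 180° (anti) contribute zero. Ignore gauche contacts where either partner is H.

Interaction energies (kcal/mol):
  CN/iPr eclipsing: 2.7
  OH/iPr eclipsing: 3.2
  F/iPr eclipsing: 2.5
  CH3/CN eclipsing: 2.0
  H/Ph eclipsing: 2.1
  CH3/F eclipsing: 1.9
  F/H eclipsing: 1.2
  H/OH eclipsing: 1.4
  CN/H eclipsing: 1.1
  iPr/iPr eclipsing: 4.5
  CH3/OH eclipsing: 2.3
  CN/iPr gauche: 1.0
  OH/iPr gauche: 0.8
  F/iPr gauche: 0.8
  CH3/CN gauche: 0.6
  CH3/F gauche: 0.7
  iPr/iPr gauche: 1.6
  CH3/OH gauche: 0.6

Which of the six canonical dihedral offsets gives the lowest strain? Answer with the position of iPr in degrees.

iPr at 0° (eclipsed): OH–iPr eclipsed, CN–CH3 eclipsed, F–H eclipsed; 3.2 + 2.0 + 1.2 = 6.4 kcal/mol.
iPr at 60° (staggered): OH–iPr gauche, CN–iPr gauche, CN–CH3 gauche, F–CH3 gauche; 0.8 + 1.0 + 0.6 + 0.7 = 3.1 kcal/mol.
iPr at 120° (eclipsed): OH–H eclipsed, CN–iPr eclipsed, F–CH3 eclipsed; 1.4 + 2.7 + 1.9 = 6.0 kcal/mol.
iPr at 180° (staggered): OH–CH3 gauche, CN–iPr gauche, F–iPr gauche, F–CH3 gauche; 0.6 + 1.0 + 0.8 + 0.7 = 3.1 kcal/mol.
iPr at 240° (eclipsed): OH–CH3 eclipsed, CN–H eclipsed, F–iPr eclipsed; 2.3 + 1.1 + 2.5 = 5.9 kcal/mol.
iPr at 300° (staggered): OH–iPr gauche, OH–CH3 gauche, CN–CH3 gauche, F–iPr gauche; 0.8 + 0.6 + 0.6 + 0.8 = 2.8 kcal/mol.
The minimum (2.8 kcal/mol) occurs with iPr at 300°.

300°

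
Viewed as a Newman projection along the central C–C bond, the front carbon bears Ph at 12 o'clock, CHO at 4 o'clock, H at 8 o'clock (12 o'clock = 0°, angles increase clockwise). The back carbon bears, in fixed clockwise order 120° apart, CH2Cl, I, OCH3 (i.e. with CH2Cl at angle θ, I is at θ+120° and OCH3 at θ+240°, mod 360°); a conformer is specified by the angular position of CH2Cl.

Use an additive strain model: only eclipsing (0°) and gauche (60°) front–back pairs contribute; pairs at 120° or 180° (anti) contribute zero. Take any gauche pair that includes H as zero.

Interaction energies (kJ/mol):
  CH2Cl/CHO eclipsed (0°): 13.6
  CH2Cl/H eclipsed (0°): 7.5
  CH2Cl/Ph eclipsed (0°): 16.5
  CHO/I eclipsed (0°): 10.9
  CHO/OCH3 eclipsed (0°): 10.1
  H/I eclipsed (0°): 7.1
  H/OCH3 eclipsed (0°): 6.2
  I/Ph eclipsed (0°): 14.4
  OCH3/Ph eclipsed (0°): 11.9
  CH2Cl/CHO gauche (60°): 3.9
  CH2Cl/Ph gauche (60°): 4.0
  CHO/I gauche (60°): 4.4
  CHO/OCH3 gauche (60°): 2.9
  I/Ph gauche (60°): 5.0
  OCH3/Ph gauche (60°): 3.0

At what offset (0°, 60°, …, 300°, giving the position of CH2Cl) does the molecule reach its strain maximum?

0°

CH2Cl at 0° (eclipsed): Ph(0°)/CH2Cl(0°) eclipsed 16.5; CHO(120°)/I(120°) eclipsed 10.9; H(240°)/OCH3(240°) eclipsed 6.2 → 33.6 kJ/mol.
CH2Cl at 60° (staggered): Ph(0°)/CH2Cl(60°) gauche 4.0; Ph(0°)/OCH3(300°) gauche 3.0; CHO(120°)/CH2Cl(60°) gauche 3.9; CHO(120°)/I(180°) gauche 4.4 → 15.3 kJ/mol.
CH2Cl at 120° (eclipsed): Ph(0°)/OCH3(0°) eclipsed 11.9; CHO(120°)/CH2Cl(120°) eclipsed 13.6; H(240°)/I(240°) eclipsed 7.1 → 32.6 kJ/mol.
CH2Cl at 180° (staggered): Ph(0°)/I(300°) gauche 5.0; Ph(0°)/OCH3(60°) gauche 3.0; CHO(120°)/CH2Cl(180°) gauche 3.9; CHO(120°)/OCH3(60°) gauche 2.9 → 14.8 kJ/mol.
CH2Cl at 240° (eclipsed): Ph(0°)/I(0°) eclipsed 14.4; CHO(120°)/OCH3(120°) eclipsed 10.1; H(240°)/CH2Cl(240°) eclipsed 7.5 → 32.0 kJ/mol.
CH2Cl at 300° (staggered): Ph(0°)/CH2Cl(300°) gauche 4.0; Ph(0°)/I(60°) gauche 5.0; CHO(120°)/I(60°) gauche 4.4; CHO(120°)/OCH3(180°) gauche 2.9 → 16.3 kJ/mol.
The maximum (33.6 kJ/mol) occurs with CH2Cl at 0°.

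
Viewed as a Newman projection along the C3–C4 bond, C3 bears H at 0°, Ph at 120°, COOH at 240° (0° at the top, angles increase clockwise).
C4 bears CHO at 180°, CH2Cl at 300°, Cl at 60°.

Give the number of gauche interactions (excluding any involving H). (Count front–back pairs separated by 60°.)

4

Non-H gauche pairs: Ph(120°)/CHO(180°); Ph(120°)/Cl(60°); COOH(240°)/CHO(180°); COOH(240°)/CH2Cl(300°) — 4 interactions.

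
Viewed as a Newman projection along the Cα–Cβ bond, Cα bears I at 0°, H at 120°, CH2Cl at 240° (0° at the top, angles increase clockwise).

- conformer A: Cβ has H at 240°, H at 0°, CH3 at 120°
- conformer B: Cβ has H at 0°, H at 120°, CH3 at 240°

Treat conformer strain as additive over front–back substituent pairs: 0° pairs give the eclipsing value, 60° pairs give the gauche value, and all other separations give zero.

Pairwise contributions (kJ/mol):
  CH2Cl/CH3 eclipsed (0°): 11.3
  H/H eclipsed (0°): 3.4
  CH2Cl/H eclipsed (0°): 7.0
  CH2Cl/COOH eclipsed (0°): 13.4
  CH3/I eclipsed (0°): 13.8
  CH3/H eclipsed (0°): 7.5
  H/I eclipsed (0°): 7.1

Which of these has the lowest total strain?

A

A (eclipsed): I–H eclipsed, H–CH3 eclipsed, CH2Cl–H eclipsed; 7.1 + 7.5 + 7.0 = 21.6 kJ/mol.
B (eclipsed): I–H eclipsed, H–H eclipsed, CH2Cl–CH3 eclipsed; 7.1 + 3.4 + 11.3 = 21.8 kJ/mol.
A has the lowest total (21.6 kJ/mol).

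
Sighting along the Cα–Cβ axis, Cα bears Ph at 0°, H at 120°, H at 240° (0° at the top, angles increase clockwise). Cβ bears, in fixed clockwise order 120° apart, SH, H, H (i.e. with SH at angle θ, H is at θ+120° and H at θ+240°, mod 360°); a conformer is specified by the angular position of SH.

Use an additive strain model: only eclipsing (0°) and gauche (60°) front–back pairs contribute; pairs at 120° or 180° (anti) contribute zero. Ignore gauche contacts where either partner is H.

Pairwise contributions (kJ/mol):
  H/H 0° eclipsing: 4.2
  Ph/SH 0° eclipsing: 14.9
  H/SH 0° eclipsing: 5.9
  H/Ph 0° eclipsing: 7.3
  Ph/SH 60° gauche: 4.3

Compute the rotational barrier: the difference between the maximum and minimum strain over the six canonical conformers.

23.3 kJ/mol

SH at 0° (eclipsed): Ph–SH eclipsed, H–H eclipsed, H–H eclipsed; 14.9 + 4.2 + 4.2 = 23.3 kJ/mol.
SH at 60° (staggered): Ph–SH gauche; 4.3 = 4.3 kJ/mol.
SH at 120° (eclipsed): Ph–H eclipsed, H–SH eclipsed, H–H eclipsed; 7.3 + 5.9 + 4.2 = 17.4 kJ/mol.
SH at 180° (staggered): no non-H gauche contacts → 0.0 kJ/mol.
SH at 240° (eclipsed): Ph–H eclipsed, H–H eclipsed, H–SH eclipsed; 7.3 + 4.2 + 5.9 = 17.4 kJ/mol.
SH at 300° (staggered): Ph–SH gauche; 4.3 = 4.3 kJ/mol.
Max at 0° (23.3 kJ/mol), min at 180° (0.0 kJ/mol); barrier = 23.3 kJ/mol.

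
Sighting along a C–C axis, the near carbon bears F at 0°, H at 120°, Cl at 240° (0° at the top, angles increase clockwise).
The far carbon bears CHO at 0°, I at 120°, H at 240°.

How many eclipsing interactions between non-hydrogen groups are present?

1

Non-H eclipsing pairs: F(0°)/CHO(0°) — 1 interaction.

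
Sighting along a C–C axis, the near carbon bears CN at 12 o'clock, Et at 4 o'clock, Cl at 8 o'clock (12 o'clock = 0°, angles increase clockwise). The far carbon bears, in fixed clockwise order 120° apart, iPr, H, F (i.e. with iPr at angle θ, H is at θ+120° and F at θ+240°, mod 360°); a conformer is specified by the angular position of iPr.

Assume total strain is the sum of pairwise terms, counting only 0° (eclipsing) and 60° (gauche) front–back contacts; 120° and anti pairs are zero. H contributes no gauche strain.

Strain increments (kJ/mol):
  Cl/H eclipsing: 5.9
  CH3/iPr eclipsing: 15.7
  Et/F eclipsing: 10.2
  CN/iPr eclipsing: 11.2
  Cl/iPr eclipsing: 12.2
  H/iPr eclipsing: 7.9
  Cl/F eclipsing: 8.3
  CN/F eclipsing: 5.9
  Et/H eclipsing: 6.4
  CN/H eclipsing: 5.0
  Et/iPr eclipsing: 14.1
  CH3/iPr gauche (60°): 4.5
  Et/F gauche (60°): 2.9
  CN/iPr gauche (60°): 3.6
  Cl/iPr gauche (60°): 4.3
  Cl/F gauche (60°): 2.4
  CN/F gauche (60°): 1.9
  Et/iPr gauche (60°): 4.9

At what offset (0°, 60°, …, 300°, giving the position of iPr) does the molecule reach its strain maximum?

240°

iPr at 0° (eclipsed): CN–iPr eclipsed, Et–H eclipsed, Cl–F eclipsed; 11.2 + 6.4 + 8.3 = 25.9 kJ/mol.
iPr at 60° (staggered): CN–iPr gauche, CN–F gauche, Et–iPr gauche, Cl–F gauche; 3.6 + 1.9 + 4.9 + 2.4 = 12.8 kJ/mol.
iPr at 120° (eclipsed): CN–F eclipsed, Et–iPr eclipsed, Cl–H eclipsed; 5.9 + 14.1 + 5.9 = 25.9 kJ/mol.
iPr at 180° (staggered): CN–F gauche, Et–iPr gauche, Et–F gauche, Cl–iPr gauche; 1.9 + 4.9 + 2.9 + 4.3 = 14.0 kJ/mol.
iPr at 240° (eclipsed): CN–H eclipsed, Et–F eclipsed, Cl–iPr eclipsed; 5.0 + 10.2 + 12.2 = 27.4 kJ/mol.
iPr at 300° (staggered): CN–iPr gauche, Et–F gauche, Cl–iPr gauche, Cl–F gauche; 3.6 + 2.9 + 4.3 + 2.4 = 13.2 kJ/mol.
The maximum (27.4 kJ/mol) occurs with iPr at 240°.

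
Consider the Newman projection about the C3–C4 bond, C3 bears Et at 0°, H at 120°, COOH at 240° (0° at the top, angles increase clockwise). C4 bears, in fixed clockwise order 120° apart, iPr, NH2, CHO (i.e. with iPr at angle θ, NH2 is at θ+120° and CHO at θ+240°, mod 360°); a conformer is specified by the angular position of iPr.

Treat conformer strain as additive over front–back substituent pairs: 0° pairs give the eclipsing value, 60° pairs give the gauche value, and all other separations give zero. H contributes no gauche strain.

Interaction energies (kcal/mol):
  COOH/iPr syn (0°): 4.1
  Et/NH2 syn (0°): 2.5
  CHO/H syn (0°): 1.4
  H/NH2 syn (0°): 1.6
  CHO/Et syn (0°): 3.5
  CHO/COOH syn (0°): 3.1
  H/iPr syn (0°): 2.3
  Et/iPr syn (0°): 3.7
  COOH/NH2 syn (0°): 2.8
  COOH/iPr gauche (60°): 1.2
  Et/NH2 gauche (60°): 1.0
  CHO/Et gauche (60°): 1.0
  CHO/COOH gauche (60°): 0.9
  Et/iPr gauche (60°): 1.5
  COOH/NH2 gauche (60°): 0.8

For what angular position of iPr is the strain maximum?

iPr at 0° (eclipsed): Et(0°)/iPr(0°) eclipsed 3.7; H(120°)/NH2(120°) eclipsed 1.6; COOH(240°)/CHO(240°) eclipsed 3.1 → 8.4 kcal/mol.
iPr at 60° (staggered): Et(0°)/iPr(60°) gauche 1.5; Et(0°)/CHO(300°) gauche 1.0; COOH(240°)/NH2(180°) gauche 0.8; COOH(240°)/CHO(300°) gauche 0.9 → 4.2 kcal/mol.
iPr at 120° (eclipsed): Et(0°)/CHO(0°) eclipsed 3.5; H(120°)/iPr(120°) eclipsed 2.3; COOH(240°)/NH2(240°) eclipsed 2.8 → 8.6 kcal/mol.
iPr at 180° (staggered): Et(0°)/NH2(300°) gauche 1.0; Et(0°)/CHO(60°) gauche 1.0; COOH(240°)/iPr(180°) gauche 1.2; COOH(240°)/NH2(300°) gauche 0.8 → 4.0 kcal/mol.
iPr at 240° (eclipsed): Et(0°)/NH2(0°) eclipsed 2.5; H(120°)/CHO(120°) eclipsed 1.4; COOH(240°)/iPr(240°) eclipsed 4.1 → 8.0 kcal/mol.
iPr at 300° (staggered): Et(0°)/iPr(300°) gauche 1.5; Et(0°)/NH2(60°) gauche 1.0; COOH(240°)/iPr(300°) gauche 1.2; COOH(240°)/CHO(180°) gauche 0.9 → 4.6 kcal/mol.
The maximum (8.6 kcal/mol) occurs with iPr at 120°.

120°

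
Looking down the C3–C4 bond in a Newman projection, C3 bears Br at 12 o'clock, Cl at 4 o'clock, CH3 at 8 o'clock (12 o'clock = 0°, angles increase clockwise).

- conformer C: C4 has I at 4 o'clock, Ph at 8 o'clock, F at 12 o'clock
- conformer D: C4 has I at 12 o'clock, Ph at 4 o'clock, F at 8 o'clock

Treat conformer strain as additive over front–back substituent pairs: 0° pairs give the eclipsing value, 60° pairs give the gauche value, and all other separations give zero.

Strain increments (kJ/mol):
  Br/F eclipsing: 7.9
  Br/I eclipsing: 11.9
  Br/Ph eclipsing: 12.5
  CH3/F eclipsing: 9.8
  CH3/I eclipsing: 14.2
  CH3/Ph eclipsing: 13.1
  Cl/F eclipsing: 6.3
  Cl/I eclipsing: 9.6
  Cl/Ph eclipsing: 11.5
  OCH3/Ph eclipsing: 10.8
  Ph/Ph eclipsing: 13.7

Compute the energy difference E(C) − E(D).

-2.6 kJ/mol

C (eclipsed): Br(0°)/F(0°) eclipsed 7.9; Cl(120°)/I(120°) eclipsed 9.6; CH3(240°)/Ph(240°) eclipsed 13.1 → 30.6 kJ/mol.
D (eclipsed): Br(0°)/I(0°) eclipsed 11.9; Cl(120°)/Ph(120°) eclipsed 11.5; CH3(240°)/F(240°) eclipsed 9.8 → 33.2 kJ/mol.
E(C) − E(D) = 30.6 − 33.2 = -2.6 kJ/mol.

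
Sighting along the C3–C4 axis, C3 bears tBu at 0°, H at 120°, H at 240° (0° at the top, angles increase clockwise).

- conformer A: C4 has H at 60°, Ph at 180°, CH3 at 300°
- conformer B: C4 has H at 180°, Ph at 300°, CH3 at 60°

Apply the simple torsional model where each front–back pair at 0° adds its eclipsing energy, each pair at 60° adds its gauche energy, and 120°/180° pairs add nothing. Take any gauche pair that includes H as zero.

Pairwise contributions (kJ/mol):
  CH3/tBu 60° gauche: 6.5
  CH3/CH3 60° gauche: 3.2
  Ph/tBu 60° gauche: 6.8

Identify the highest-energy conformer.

A (staggered): tBu(0°)/CH3(300°) gauche 6.5 → 6.5 kJ/mol.
B (staggered): tBu(0°)/Ph(300°) gauche 6.8; tBu(0°)/CH3(60°) gauche 6.5 → 13.3 kJ/mol.
B has the highest total (13.3 kJ/mol).

B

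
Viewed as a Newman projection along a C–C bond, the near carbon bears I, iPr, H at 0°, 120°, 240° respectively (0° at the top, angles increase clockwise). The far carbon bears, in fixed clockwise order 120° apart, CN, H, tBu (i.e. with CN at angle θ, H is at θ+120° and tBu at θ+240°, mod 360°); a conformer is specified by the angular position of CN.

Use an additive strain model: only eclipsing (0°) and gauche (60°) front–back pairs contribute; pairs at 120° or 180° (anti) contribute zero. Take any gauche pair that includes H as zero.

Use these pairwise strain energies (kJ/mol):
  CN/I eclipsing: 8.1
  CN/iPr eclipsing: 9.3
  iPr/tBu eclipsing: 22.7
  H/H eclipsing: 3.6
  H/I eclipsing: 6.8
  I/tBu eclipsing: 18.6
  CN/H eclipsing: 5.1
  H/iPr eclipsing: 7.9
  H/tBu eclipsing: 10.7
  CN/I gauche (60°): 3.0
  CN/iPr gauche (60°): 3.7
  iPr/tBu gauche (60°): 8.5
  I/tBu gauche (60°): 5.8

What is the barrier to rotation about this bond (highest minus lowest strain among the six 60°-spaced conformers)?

23.1 kJ/mol

CN at 0° (eclipsed): I(0°)/CN(0°) eclipsed 8.1; iPr(120°)/H(120°) eclipsed 7.9; H(240°)/tBu(240°) eclipsed 10.7 → 26.7 kJ/mol.
CN at 60° (staggered): I(0°)/CN(60°) gauche 3.0; I(0°)/tBu(300°) gauche 5.8; iPr(120°)/CN(60°) gauche 3.7 → 12.5 kJ/mol.
CN at 120° (eclipsed): I(0°)/tBu(0°) eclipsed 18.6; iPr(120°)/CN(120°) eclipsed 9.3; H(240°)/H(240°) eclipsed 3.6 → 31.5 kJ/mol.
CN at 180° (staggered): I(0°)/tBu(60°) gauche 5.8; iPr(120°)/CN(180°) gauche 3.7; iPr(120°)/tBu(60°) gauche 8.5 → 18.0 kJ/mol.
CN at 240° (eclipsed): I(0°)/H(0°) eclipsed 6.8; iPr(120°)/tBu(120°) eclipsed 22.7; H(240°)/CN(240°) eclipsed 5.1 → 34.6 kJ/mol.
CN at 300° (staggered): I(0°)/CN(300°) gauche 3.0; iPr(120°)/tBu(180°) gauche 8.5 → 11.5 kJ/mol.
Max at 240° (34.6 kJ/mol), min at 300° (11.5 kJ/mol); barrier = 23.1 kJ/mol.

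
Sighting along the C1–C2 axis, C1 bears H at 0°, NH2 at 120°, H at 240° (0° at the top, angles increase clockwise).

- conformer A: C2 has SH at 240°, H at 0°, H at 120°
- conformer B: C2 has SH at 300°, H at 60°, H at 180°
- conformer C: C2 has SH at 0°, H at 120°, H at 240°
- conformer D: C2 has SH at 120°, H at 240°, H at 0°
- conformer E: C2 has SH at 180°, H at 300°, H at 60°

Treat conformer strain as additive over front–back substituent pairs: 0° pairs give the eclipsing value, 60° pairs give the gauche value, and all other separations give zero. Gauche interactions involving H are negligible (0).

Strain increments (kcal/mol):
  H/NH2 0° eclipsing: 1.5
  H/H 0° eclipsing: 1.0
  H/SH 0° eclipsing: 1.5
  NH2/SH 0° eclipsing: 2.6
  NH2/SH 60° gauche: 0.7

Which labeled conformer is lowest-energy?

B

A (eclipsed): H(0°)/H(0°) eclipsed 1.0; NH2(120°)/H(120°) eclipsed 1.5; H(240°)/SH(240°) eclipsed 1.5 → 4.0 kcal/mol.
B (staggered): no non-H gauche contacts → 0.0 kcal/mol.
C (eclipsed): H(0°)/SH(0°) eclipsed 1.5; NH2(120°)/H(120°) eclipsed 1.5; H(240°)/H(240°) eclipsed 1.0 → 4.0 kcal/mol.
D (eclipsed): H(0°)/H(0°) eclipsed 1.0; NH2(120°)/SH(120°) eclipsed 2.6; H(240°)/H(240°) eclipsed 1.0 → 4.6 kcal/mol.
E (staggered): NH2(120°)/SH(180°) gauche 0.7 → 0.7 kcal/mol.
B has the lowest total (0.0 kcal/mol).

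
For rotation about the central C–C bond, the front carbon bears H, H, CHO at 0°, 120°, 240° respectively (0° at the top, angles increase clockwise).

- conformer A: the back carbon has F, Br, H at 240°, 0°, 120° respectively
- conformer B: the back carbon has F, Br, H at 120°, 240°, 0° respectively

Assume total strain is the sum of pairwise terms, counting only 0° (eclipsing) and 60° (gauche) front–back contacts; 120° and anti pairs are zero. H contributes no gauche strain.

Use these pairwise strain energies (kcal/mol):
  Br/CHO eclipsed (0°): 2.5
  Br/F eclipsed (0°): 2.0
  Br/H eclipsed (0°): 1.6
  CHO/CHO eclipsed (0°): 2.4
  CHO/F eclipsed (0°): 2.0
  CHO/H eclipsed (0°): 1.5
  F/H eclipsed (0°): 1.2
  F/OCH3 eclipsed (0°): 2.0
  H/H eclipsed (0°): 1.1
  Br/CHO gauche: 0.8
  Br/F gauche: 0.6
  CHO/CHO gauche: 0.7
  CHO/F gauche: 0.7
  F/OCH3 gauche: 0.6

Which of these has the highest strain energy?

A (eclipsed): H(0°)/Br(0°) eclipsed 1.6; H(120°)/H(120°) eclipsed 1.1; CHO(240°)/F(240°) eclipsed 2.0 → 4.7 kcal/mol.
B (eclipsed): H(0°)/H(0°) eclipsed 1.1; H(120°)/F(120°) eclipsed 1.2; CHO(240°)/Br(240°) eclipsed 2.5 → 4.8 kcal/mol.
B has the highest total (4.8 kcal/mol).

B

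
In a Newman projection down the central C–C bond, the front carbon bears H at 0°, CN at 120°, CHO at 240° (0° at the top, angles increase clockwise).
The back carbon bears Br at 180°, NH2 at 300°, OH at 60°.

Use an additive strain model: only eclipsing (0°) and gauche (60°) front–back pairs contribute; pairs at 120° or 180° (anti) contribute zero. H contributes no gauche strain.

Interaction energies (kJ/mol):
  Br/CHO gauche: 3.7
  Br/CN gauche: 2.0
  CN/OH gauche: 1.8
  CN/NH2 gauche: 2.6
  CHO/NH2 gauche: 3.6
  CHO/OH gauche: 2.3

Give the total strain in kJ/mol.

This conformer (staggered): CN(120°)/Br(180°) gauche 2.0; CN(120°)/OH(60°) gauche 1.8; CHO(240°)/Br(180°) gauche 3.7; CHO(240°)/NH2(300°) gauche 3.6 → 11.1 kJ/mol.

11.1 kJ/mol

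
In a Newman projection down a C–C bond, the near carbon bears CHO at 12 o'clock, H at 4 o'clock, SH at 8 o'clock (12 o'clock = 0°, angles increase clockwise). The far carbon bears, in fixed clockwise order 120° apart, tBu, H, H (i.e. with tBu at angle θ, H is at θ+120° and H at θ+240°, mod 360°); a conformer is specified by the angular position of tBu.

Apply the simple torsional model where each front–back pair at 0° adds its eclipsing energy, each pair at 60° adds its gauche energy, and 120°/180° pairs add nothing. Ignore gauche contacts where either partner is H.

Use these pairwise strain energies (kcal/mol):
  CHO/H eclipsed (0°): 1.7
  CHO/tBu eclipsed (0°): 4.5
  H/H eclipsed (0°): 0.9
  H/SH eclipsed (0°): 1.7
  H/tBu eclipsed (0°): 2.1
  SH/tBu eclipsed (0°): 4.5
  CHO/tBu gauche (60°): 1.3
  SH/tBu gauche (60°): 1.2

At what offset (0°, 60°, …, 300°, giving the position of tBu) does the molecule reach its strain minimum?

180°

tBu at 0° (eclipsed): CHO(0°)/tBu(0°) eclipsed 4.5; H(120°)/H(120°) eclipsed 0.9; SH(240°)/H(240°) eclipsed 1.7 → 7.1 kcal/mol.
tBu at 60° (staggered): CHO(0°)/tBu(60°) gauche 1.3 → 1.3 kcal/mol.
tBu at 120° (eclipsed): CHO(0°)/H(0°) eclipsed 1.7; H(120°)/tBu(120°) eclipsed 2.1; SH(240°)/H(240°) eclipsed 1.7 → 5.5 kcal/mol.
tBu at 180° (staggered): SH(240°)/tBu(180°) gauche 1.2 → 1.2 kcal/mol.
tBu at 240° (eclipsed): CHO(0°)/H(0°) eclipsed 1.7; H(120°)/H(120°) eclipsed 0.9; SH(240°)/tBu(240°) eclipsed 4.5 → 7.1 kcal/mol.
tBu at 300° (staggered): CHO(0°)/tBu(300°) gauche 1.3; SH(240°)/tBu(300°) gauche 1.2 → 2.5 kcal/mol.
The minimum (1.2 kcal/mol) occurs with tBu at 180°.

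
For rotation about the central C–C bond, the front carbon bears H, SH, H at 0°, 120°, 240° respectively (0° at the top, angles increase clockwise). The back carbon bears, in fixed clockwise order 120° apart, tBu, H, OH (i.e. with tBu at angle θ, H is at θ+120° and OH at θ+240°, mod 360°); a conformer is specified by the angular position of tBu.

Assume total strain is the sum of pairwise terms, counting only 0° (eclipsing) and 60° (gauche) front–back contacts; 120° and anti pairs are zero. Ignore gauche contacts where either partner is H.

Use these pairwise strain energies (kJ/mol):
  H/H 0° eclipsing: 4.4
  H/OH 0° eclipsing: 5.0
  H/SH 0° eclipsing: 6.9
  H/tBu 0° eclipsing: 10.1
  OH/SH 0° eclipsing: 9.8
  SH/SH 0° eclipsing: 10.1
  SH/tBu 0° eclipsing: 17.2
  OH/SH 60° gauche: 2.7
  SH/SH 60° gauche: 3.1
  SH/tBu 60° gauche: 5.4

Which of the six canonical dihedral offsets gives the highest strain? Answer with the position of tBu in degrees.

tBu at 0° (eclipsed): H(0°)/tBu(0°) eclipsed 10.1; SH(120°)/H(120°) eclipsed 6.9; H(240°)/OH(240°) eclipsed 5.0 → 22.0 kJ/mol.
tBu at 60° (staggered): SH(120°)/tBu(60°) gauche 5.4 → 5.4 kJ/mol.
tBu at 120° (eclipsed): H(0°)/OH(0°) eclipsed 5.0; SH(120°)/tBu(120°) eclipsed 17.2; H(240°)/H(240°) eclipsed 4.4 → 26.6 kJ/mol.
tBu at 180° (staggered): SH(120°)/tBu(180°) gauche 5.4; SH(120°)/OH(60°) gauche 2.7 → 8.1 kJ/mol.
tBu at 240° (eclipsed): H(0°)/H(0°) eclipsed 4.4; SH(120°)/OH(120°) eclipsed 9.8; H(240°)/tBu(240°) eclipsed 10.1 → 24.3 kJ/mol.
tBu at 300° (staggered): SH(120°)/OH(180°) gauche 2.7 → 2.7 kJ/mol.
The maximum (26.6 kJ/mol) occurs with tBu at 120°.

120°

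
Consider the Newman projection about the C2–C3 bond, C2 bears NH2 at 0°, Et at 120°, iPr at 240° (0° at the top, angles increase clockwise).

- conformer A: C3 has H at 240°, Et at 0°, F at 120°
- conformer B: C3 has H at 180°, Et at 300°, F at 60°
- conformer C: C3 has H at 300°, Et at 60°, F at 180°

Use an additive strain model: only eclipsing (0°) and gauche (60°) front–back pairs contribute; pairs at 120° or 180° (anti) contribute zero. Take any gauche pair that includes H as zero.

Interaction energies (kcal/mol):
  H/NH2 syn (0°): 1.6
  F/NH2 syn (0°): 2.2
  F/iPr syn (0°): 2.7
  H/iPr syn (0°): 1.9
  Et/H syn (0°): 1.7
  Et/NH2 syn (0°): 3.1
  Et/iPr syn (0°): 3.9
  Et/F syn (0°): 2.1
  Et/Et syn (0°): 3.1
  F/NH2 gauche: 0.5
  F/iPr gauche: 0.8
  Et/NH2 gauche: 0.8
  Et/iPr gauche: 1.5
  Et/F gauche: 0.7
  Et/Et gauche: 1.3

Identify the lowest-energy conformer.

A (eclipsed): NH2–Et eclipsed, Et–F eclipsed, iPr–H eclipsed; 3.1 + 2.1 + 1.9 = 7.1 kcal/mol.
B (staggered): NH2–Et gauche, NH2–F gauche, Et–F gauche, iPr–Et gauche; 0.8 + 0.5 + 0.7 + 1.5 = 3.5 kcal/mol.
C (staggered): NH2–Et gauche, Et–Et gauche, Et–F gauche, iPr–F gauche; 0.8 + 1.3 + 0.7 + 0.8 = 3.6 kcal/mol.
B has the lowest total (3.5 kcal/mol).

B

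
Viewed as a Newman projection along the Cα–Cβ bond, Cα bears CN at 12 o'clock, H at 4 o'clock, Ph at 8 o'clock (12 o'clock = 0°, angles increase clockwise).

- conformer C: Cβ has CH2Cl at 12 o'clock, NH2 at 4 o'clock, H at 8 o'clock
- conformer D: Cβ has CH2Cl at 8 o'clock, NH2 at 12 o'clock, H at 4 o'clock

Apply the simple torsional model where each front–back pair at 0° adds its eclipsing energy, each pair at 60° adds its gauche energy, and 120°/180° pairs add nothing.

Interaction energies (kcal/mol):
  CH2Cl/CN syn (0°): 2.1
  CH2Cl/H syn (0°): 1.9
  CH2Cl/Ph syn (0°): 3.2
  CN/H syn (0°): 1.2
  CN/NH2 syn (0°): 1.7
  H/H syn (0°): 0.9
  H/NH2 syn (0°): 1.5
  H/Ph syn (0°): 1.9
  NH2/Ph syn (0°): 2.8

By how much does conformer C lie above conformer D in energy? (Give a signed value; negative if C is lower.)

C (eclipsed): CN–CH2Cl eclipsed, H–NH2 eclipsed, Ph–H eclipsed; 2.1 + 1.5 + 1.9 = 5.5 kcal/mol.
D (eclipsed): CN–NH2 eclipsed, H–H eclipsed, Ph–CH2Cl eclipsed; 1.7 + 0.9 + 3.2 = 5.8 kcal/mol.
E(C) − E(D) = 5.5 − 5.8 = -0.3 kcal/mol.

-0.3 kcal/mol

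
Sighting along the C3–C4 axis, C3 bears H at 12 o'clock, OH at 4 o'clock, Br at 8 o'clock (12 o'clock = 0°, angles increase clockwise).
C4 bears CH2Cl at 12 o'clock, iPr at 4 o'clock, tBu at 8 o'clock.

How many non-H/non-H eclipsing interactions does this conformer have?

Non-H eclipsing pairs: OH(120°)/iPr(120°); Br(240°)/tBu(240°) — 2 interactions.

2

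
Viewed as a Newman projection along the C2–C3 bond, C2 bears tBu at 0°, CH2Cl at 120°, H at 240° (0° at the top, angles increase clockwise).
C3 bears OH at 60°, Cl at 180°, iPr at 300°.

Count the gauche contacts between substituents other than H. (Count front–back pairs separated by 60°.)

Non-H gauche pairs: tBu(0°)/OH(60°); tBu(0°)/iPr(300°); CH2Cl(120°)/OH(60°); CH2Cl(120°)/Cl(180°) — 4 interactions.

4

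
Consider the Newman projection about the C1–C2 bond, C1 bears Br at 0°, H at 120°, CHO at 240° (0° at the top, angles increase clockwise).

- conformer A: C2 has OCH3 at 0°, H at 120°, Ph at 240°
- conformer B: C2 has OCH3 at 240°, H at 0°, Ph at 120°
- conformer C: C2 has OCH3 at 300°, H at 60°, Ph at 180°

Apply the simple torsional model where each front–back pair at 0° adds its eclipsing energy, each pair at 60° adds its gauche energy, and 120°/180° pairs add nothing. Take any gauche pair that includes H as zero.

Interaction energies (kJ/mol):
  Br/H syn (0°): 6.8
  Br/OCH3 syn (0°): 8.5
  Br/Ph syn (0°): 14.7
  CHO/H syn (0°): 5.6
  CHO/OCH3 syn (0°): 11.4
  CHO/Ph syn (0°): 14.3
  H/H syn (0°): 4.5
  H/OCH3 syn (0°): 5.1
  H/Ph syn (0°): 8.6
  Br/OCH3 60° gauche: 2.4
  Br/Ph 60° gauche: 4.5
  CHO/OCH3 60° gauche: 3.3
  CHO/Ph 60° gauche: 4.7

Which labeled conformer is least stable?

A

A (eclipsed): Br(0°)/OCH3(0°) eclipsed 8.5; H(120°)/H(120°) eclipsed 4.5; CHO(240°)/Ph(240°) eclipsed 14.3 → 27.3 kJ/mol.
B (eclipsed): Br(0°)/H(0°) eclipsed 6.8; H(120°)/Ph(120°) eclipsed 8.6; CHO(240°)/OCH3(240°) eclipsed 11.4 → 26.8 kJ/mol.
C (staggered): Br(0°)/OCH3(300°) gauche 2.4; CHO(240°)/OCH3(300°) gauche 3.3; CHO(240°)/Ph(180°) gauche 4.7 → 10.4 kJ/mol.
A has the highest total (27.3 kJ/mol).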